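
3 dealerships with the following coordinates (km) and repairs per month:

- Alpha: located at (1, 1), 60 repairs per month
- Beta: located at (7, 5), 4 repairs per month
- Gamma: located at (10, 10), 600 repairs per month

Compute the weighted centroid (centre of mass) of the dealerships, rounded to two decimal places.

(9.17, 9.16)

The minimiser of Σwᵢ‖p−pᵢ‖² is the weighted centroid p* = (Σwᵢpᵢ)/(Σwᵢ).
Σwᵢ = 664.
Σwᵢxᵢ = 60·1 + 4·7 + 600·10 = 6088.
Σwᵢyᵢ = 60·1 + 4·5 + 600·10 = 6080.
x* = 6088/664 = 9.17, y* = 6080/664 = 9.16.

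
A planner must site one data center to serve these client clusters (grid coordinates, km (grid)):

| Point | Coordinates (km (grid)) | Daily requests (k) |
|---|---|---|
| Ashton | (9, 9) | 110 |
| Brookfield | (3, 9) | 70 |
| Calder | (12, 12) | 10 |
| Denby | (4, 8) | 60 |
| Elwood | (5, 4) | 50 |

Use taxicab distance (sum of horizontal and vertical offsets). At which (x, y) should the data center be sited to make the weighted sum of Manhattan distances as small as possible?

(5, 9)

Manhattan distance separates: Σwᵢ(|x−xᵢ|+|y−yᵢ|) = Σwᵢ|x−xᵢ| + Σwᵢ|y−yᵢ|, so x and y are optimised independently as 1-D weighted medians.
Total weight W = 300; half = 150.
x-coordinate, sorted with cumulative weight:
  x=3 (Brookfield, w=70) cum 70
  x=4 (Denby, w=60) cum 130
  x=5 (Elwood, w=50) cum 180  ← median
  x=9 (Ashton, w=110) cum 290
  x=12 (Calder, w=10) cum 300
⇒ x* = 5
y-coordinate, sorted with cumulative weight:
  y=4 (Elwood, w=50) cum 50
  y=8 (Denby, w=60) cum 110
  y=9 (Ashton, w=110) cum 220  ← median
  y=9 (Brookfield, w=70) cum 290
  y=12 (Calder, w=10) cum 300
⇒ y* = 9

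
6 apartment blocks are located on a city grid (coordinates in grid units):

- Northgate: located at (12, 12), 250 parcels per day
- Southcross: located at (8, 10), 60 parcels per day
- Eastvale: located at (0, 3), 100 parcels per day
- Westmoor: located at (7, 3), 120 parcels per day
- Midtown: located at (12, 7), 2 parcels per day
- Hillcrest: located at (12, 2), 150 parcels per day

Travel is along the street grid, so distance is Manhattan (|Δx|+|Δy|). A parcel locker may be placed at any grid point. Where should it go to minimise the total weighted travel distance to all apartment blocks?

Manhattan distance separates: Σwᵢ(|x−xᵢ|+|y−yᵢ|) = Σwᵢ|x−xᵢ| + Σwᵢ|y−yᵢ|, so x and y are optimised independently as 1-D weighted medians.
Total weight W = 682; half = 341.
x-coordinate, sorted with cumulative weight:
  x=0 (Eastvale, w=100) cum 100
  x=7 (Westmoor, w=120) cum 220
  x=8 (Southcross, w=60) cum 280
  x=12 (Northgate, w=250) cum 530  ← median
  x=12 (Midtown, w=2) cum 532
  x=12 (Hillcrest, w=150) cum 682
⇒ x* = 12
y-coordinate, sorted with cumulative weight:
  y=2 (Hillcrest, w=150) cum 150
  y=3 (Eastvale, w=100) cum 250
  y=3 (Westmoor, w=120) cum 370  ← median
  y=7 (Midtown, w=2) cum 372
  y=10 (Southcross, w=60) cum 432
  y=12 (Northgate, w=250) cum 682
⇒ y* = 3

(12, 3)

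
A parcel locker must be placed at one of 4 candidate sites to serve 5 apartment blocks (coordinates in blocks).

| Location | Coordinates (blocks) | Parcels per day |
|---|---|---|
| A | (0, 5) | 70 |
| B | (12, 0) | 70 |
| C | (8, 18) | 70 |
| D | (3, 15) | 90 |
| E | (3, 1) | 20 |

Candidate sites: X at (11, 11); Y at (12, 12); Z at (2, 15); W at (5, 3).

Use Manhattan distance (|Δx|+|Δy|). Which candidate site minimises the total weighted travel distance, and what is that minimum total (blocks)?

Total weighted distance at each candidate:
  X (11, 11): total = 4170
  Y (12, 12): total = 4350
  Z (2, 15): total = 3610
  W (5, 3): total = 3790
Minimum is at Z with total 3610 blocks.

Z, total 3610 blocks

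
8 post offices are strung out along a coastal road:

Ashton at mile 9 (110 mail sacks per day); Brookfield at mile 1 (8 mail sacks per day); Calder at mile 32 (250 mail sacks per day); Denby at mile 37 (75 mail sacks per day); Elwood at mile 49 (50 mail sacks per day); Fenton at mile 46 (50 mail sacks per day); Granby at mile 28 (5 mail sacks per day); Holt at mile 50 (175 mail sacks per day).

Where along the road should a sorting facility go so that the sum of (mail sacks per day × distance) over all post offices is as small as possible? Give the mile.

x = 32

For a sum of weighted absolute distances on a line, the optimum is the weighted median (not the mean). Total weight W = 723; half-weight = 361.5.
Sort by position and accumulate weight:
  mile 1 (Brookfield, w=8) → cum 8
  mile 9 (Ashton, w=110) → cum 118
  mile 28 (Granby, w=5) → cum 123
  mile 32 (Calder, w=250) → cum 373  ≥ 361.5 → median here
  mile 37 (Denby, w=75) → cum 448
  mile 46 (Fenton, w=50) → cum 498
  mile 49 (Elwood, w=50) → cum 548
  mile 50 (Holt, w=175) → cum 723
Optimal location: mile 32.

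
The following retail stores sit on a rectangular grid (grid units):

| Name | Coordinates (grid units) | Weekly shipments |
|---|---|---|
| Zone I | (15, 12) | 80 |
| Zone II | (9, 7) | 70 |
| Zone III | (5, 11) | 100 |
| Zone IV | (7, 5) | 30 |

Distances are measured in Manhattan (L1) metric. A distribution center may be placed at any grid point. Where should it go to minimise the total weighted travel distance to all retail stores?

Manhattan distance separates: Σwᵢ(|x−xᵢ|+|y−yᵢ|) = Σwᵢ|x−xᵢ| + Σwᵢ|y−yᵢ|, so x and y are optimised independently as 1-D weighted medians.
Total weight W = 280; half = 140.
x-coordinate, sorted with cumulative weight:
  x=5 (Zone III, w=100) cum 100
  x=7 (Zone IV, w=30) cum 130
  x=9 (Zone II, w=70) cum 200  ← median
  x=15 (Zone I, w=80) cum 280
⇒ x* = 9
y-coordinate, sorted with cumulative weight:
  y=5 (Zone IV, w=30) cum 30
  y=7 (Zone II, w=70) cum 100
  y=11 (Zone III, w=100) cum 200  ← median
  y=12 (Zone I, w=80) cum 280
⇒ y* = 11

(9, 11)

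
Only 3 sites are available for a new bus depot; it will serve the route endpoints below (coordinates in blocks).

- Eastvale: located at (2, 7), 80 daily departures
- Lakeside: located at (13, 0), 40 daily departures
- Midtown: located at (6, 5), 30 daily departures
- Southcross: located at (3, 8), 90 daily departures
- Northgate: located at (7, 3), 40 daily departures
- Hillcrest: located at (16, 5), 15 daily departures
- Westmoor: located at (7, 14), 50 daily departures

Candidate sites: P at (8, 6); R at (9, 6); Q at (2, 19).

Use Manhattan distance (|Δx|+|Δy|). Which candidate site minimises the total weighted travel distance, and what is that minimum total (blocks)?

P, total 2465 blocks

Total weighted distance at each candidate:
  P (8, 6): total = 2465
  R (9, 6): total = 2700
  Q (2, 19): total = 5540
Minimum is at P with total 2465 blocks.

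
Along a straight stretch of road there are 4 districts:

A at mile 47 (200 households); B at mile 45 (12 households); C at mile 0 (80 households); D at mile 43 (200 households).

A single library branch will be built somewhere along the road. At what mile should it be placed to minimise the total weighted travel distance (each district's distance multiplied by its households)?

x = 43

For a sum of weighted absolute distances on a line, the optimum is the weighted median (not the mean). Total weight W = 492; half-weight = 246.
Sort by position and accumulate weight:
  mile 0 (C, w=80) → cum 80
  mile 43 (D, w=200) → cum 280  ≥ 246 → median here
  mile 45 (B, w=12) → cum 292
  mile 47 (A, w=200) → cum 492
Optimal location: mile 43.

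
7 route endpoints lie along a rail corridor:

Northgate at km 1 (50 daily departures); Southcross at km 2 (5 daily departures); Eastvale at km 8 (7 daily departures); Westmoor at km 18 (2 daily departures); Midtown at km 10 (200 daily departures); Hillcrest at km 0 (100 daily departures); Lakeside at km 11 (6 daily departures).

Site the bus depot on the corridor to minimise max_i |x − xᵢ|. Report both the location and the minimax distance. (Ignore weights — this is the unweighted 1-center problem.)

location 9, max distance 9

The 1-center on a line is the midpoint of the two extreme points: leftmost at 0, rightmost at 18.
Optimal location = (0 + 18)/2 = 9; maximum distance = (18 − 0)/2 = 9.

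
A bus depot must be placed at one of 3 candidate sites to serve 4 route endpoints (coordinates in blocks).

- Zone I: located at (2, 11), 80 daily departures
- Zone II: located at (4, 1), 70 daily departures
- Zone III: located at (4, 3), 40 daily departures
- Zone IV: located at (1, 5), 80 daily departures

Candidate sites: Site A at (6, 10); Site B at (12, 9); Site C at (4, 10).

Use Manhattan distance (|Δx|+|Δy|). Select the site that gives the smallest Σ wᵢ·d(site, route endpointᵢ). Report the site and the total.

Site C, total 1790 blocks

Total weighted distance at each candidate:
  Site A (6, 10): total = 2330
  Site B (12, 9): total = 3840
  Site C (4, 10): total = 1790
Minimum is at Site C with total 1790 blocks.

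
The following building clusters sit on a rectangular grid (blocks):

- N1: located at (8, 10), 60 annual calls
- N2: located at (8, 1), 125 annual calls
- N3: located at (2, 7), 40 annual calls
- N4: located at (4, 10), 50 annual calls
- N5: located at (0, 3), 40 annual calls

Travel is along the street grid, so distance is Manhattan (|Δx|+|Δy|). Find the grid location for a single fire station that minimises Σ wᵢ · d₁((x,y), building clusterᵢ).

Manhattan distance separates: Σwᵢ(|x−xᵢ|+|y−yᵢ|) = Σwᵢ|x−xᵢ| + Σwᵢ|y−yᵢ|, so x and y are optimised independently as 1-D weighted medians.
Total weight W = 315; half = 157.5.
x-coordinate, sorted with cumulative weight:
  x=0 (N5, w=40) cum 40
  x=2 (N3, w=40) cum 80
  x=4 (N4, w=50) cum 130
  x=8 (N1, w=60) cum 190  ← median
  x=8 (N2, w=125) cum 315
⇒ x* = 8
y-coordinate, sorted with cumulative weight:
  y=1 (N2, w=125) cum 125
  y=3 (N5, w=40) cum 165  ← median
  y=7 (N3, w=40) cum 205
  y=10 (N1, w=60) cum 265
  y=10 (N4, w=50) cum 315
⇒ y* = 3

(8, 3)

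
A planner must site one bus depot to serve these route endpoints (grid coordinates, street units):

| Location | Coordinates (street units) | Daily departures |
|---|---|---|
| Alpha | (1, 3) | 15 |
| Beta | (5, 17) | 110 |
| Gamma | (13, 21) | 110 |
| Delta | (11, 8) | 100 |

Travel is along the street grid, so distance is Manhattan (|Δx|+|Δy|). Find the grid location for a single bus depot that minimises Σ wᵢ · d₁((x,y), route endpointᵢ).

(11, 17)

Manhattan distance separates: Σwᵢ(|x−xᵢ|+|y−yᵢ|) = Σwᵢ|x−xᵢ| + Σwᵢ|y−yᵢ|, so x and y are optimised independently as 1-D weighted medians.
Total weight W = 335; half = 167.5.
x-coordinate, sorted with cumulative weight:
  x=1 (Alpha, w=15) cum 15
  x=5 (Beta, w=110) cum 125
  x=11 (Delta, w=100) cum 225  ← median
  x=13 (Gamma, w=110) cum 335
⇒ x* = 11
y-coordinate, sorted with cumulative weight:
  y=3 (Alpha, w=15) cum 15
  y=8 (Delta, w=100) cum 115
  y=17 (Beta, w=110) cum 225  ← median
  y=21 (Gamma, w=110) cum 335
⇒ y* = 17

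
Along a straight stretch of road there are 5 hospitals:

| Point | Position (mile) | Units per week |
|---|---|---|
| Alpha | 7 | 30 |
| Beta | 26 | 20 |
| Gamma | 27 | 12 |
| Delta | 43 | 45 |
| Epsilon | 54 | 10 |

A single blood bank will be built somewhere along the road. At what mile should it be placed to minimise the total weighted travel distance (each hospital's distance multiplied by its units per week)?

x = 27

For a sum of weighted absolute distances on a line, the optimum is the weighted median (not the mean). Total weight W = 117; half-weight = 58.5.
Sort by position and accumulate weight:
  mile 7 (Alpha, w=30) → cum 30
  mile 26 (Beta, w=20) → cum 50
  mile 27 (Gamma, w=12) → cum 62  ≥ 58.5 → median here
  mile 43 (Delta, w=45) → cum 107
  mile 54 (Epsilon, w=10) → cum 117
Optimal location: mile 27.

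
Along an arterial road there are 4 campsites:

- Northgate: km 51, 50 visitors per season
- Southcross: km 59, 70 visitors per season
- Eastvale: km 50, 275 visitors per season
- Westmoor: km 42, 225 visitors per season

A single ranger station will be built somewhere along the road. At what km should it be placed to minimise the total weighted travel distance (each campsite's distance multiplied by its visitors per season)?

For a sum of weighted absolute distances on a line, the optimum is the weighted median (not the mean). Total weight W = 620; half-weight = 310.
Sort by position and accumulate weight:
  km 42 (Westmoor, w=225) → cum 225
  km 50 (Eastvale, w=275) → cum 500  ≥ 310 → median here
  km 51 (Northgate, w=50) → cum 550
  km 59 (Southcross, w=70) → cum 620
Optimal location: km 50.

x = 50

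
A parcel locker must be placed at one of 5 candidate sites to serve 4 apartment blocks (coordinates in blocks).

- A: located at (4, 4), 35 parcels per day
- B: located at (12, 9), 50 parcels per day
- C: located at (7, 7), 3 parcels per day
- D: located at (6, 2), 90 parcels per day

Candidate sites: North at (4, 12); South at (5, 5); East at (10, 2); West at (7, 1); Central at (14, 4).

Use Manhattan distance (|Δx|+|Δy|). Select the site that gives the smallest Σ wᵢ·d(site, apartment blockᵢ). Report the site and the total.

South, total 992 blocks

Total weighted distance at each candidate:
  North (4, 12): total = 1934
  South (5, 5): total = 992
  East (10, 2): total = 1114
  West (7, 1): total = 1058
  Central (14, 4): total = 1630
Minimum is at South with total 992 blocks.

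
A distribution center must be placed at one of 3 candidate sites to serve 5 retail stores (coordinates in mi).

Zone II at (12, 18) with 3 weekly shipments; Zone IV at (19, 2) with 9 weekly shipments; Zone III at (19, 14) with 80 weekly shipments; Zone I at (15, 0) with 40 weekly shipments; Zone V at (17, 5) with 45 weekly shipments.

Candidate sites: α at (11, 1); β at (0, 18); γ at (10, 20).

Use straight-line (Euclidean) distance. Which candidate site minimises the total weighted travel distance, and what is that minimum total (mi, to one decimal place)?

Total weighted distance at each candidate:
  α (11, 1): total = 1834.2
  β (0, 18): total = 3713.1
  γ (10, 20): total = 2624.4
Minimum is at α with total 1834.2 mi.

α, total 1834.2 mi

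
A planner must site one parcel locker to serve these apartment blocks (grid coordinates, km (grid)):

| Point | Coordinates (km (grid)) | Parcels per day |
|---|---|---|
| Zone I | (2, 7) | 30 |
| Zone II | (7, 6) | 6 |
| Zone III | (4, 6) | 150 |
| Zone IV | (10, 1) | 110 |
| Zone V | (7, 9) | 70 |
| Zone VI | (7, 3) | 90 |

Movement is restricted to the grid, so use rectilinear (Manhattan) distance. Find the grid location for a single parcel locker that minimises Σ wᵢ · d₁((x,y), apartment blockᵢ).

Manhattan distance separates: Σwᵢ(|x−xᵢ|+|y−yᵢ|) = Σwᵢ|x−xᵢ| + Σwᵢ|y−yᵢ|, so x and y are optimised independently as 1-D weighted medians.
Total weight W = 456; half = 228.
x-coordinate, sorted with cumulative weight:
  x=2 (Zone I, w=30) cum 30
  x=4 (Zone III, w=150) cum 180
  x=7 (Zone II, w=6) cum 186
  x=7 (Zone V, w=70) cum 256  ← median
  x=7 (Zone VI, w=90) cum 346
  x=10 (Zone IV, w=110) cum 456
⇒ x* = 7
y-coordinate, sorted with cumulative weight:
  y=1 (Zone IV, w=110) cum 110
  y=3 (Zone VI, w=90) cum 200
  y=6 (Zone II, w=6) cum 206
  y=6 (Zone III, w=150) cum 356  ← median
  y=7 (Zone I, w=30) cum 386
  y=9 (Zone V, w=70) cum 456
⇒ y* = 6

(7, 6)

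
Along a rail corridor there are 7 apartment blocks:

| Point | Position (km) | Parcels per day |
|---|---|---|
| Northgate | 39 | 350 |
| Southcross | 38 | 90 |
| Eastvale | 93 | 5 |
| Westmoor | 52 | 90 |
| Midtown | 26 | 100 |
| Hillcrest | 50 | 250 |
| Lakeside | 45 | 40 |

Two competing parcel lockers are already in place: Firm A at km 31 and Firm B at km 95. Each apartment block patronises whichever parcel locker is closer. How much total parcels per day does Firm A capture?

The indifferent point is the midpoint (31+95)/2 = 63; apartment blocks left of it (closer to Firm A at 31) go to Firm A, those right go to Firm B.
  Midtown at 26 (w=100) → Firm A
  Southcross at 38 (w=90) → Firm A
  Northgate at 39 (w=350) → Firm A
  Lakeside at 45 (w=40) → Firm A
  Hillcrest at 50 (w=250) → Firm A
  Westmoor at 52 (w=90) → Firm A
  Eastvale at 93 (w=5) → Firm B
Firm A captures 920; Firm B captures 5.

920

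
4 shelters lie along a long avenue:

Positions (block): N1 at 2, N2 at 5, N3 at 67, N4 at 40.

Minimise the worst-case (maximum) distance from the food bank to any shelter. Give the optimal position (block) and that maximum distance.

The 1-center on a line is the midpoint of the two extreme points: leftmost at 2, rightmost at 67.
Optimal location = (2 + 67)/2 = 34.5; maximum distance = (67 − 2)/2 = 32.5.

location 34.5, max distance 32.5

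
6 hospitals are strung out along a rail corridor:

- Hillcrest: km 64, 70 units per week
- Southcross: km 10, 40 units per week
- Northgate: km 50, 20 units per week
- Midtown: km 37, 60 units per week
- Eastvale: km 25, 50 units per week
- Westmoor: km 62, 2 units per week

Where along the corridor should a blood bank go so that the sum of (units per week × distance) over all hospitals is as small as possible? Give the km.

x = 37

For a sum of weighted absolute distances on a line, the optimum is the weighted median (not the mean). Total weight W = 242; half-weight = 121.
Sort by position and accumulate weight:
  km 10 (Southcross, w=40) → cum 40
  km 25 (Eastvale, w=50) → cum 90
  km 37 (Midtown, w=60) → cum 150  ≥ 121 → median here
  km 50 (Northgate, w=20) → cum 170
  km 62 (Westmoor, w=2) → cum 172
  km 64 (Hillcrest, w=70) → cum 242
Optimal location: km 37.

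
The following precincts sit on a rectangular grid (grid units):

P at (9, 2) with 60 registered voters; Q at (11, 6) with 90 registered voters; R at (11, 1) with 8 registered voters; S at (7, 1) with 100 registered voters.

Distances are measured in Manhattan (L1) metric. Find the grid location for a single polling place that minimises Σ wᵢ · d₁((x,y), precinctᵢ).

Manhattan distance separates: Σwᵢ(|x−xᵢ|+|y−yᵢ|) = Σwᵢ|x−xᵢ| + Σwᵢ|y−yᵢ|, so x and y are optimised independently as 1-D weighted medians.
Total weight W = 258; half = 129.
x-coordinate, sorted with cumulative weight:
  x=7 (S, w=100) cum 100
  x=9 (P, w=60) cum 160  ← median
  x=11 (Q, w=90) cum 250
  x=11 (R, w=8) cum 258
⇒ x* = 9
y-coordinate, sorted with cumulative weight:
  y=1 (R, w=8) cum 8
  y=1 (S, w=100) cum 108
  y=2 (P, w=60) cum 168  ← median
  y=6 (Q, w=90) cum 258
⇒ y* = 2

(9, 2)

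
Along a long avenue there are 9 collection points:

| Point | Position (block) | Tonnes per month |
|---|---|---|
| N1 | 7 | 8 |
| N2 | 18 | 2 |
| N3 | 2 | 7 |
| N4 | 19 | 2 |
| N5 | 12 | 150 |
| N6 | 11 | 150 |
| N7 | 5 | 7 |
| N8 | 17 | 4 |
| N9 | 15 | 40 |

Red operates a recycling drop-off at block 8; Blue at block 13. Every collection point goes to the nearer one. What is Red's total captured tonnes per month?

22

The indifferent point is the midpoint (8+13)/2 = 10.5; collection points left of it (closer to Red at 8) go to Red, those right go to Blue.
  N3 at 2 (w=7) → Red
  N7 at 5 (w=7) → Red
  N1 at 7 (w=8) → Red
  N6 at 11 (w=150) → Blue
  N5 at 12 (w=150) → Blue
  N9 at 15 (w=40) → Blue
  N8 at 17 (w=4) → Blue
  N2 at 18 (w=2) → Blue
  N4 at 19 (w=2) → Blue
Red captures 22; Blue captures 348.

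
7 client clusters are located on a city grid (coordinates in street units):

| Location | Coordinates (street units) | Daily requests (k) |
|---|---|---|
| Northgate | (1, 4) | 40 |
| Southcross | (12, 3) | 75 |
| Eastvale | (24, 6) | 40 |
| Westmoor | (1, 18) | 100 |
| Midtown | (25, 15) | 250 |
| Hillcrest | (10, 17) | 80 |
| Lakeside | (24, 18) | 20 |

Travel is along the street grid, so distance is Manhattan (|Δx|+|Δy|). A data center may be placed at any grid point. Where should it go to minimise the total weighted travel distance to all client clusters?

Manhattan distance separates: Σwᵢ(|x−xᵢ|+|y−yᵢ|) = Σwᵢ|x−xᵢ| + Σwᵢ|y−yᵢ|, so x and y are optimised independently as 1-D weighted medians.
Total weight W = 605; half = 302.5.
x-coordinate, sorted with cumulative weight:
  x=1 (Northgate, w=40) cum 40
  x=1 (Westmoor, w=100) cum 140
  x=10 (Hillcrest, w=80) cum 220
  x=12 (Southcross, w=75) cum 295
  x=24 (Eastvale, w=40) cum 335  ← median
  x=24 (Lakeside, w=20) cum 355
  x=25 (Midtown, w=250) cum 605
⇒ x* = 24
y-coordinate, sorted with cumulative weight:
  y=3 (Southcross, w=75) cum 75
  y=4 (Northgate, w=40) cum 115
  y=6 (Eastvale, w=40) cum 155
  y=15 (Midtown, w=250) cum 405  ← median
  y=17 (Hillcrest, w=80) cum 485
  y=18 (Westmoor, w=100) cum 585
  y=18 (Lakeside, w=20) cum 605
⇒ y* = 15

(24, 15)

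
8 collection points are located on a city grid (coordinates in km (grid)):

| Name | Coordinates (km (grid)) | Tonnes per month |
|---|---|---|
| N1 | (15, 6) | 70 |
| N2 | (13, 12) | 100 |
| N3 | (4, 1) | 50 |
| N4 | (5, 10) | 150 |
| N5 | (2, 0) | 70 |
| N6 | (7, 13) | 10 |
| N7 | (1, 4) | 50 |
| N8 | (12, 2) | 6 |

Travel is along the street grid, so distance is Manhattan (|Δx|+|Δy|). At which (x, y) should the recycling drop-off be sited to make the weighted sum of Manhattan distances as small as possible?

(5, 10)

Manhattan distance separates: Σwᵢ(|x−xᵢ|+|y−yᵢ|) = Σwᵢ|x−xᵢ| + Σwᵢ|y−yᵢ|, so x and y are optimised independently as 1-D weighted medians.
Total weight W = 506; half = 253.
x-coordinate, sorted with cumulative weight:
  x=1 (N7, w=50) cum 50
  x=2 (N5, w=70) cum 120
  x=4 (N3, w=50) cum 170
  x=5 (N4, w=150) cum 320  ← median
  x=7 (N6, w=10) cum 330
  x=12 (N8, w=6) cum 336
  x=13 (N2, w=100) cum 436
  x=15 (N1, w=70) cum 506
⇒ x* = 5
y-coordinate, sorted with cumulative weight:
  y=0 (N5, w=70) cum 70
  y=1 (N3, w=50) cum 120
  y=2 (N8, w=6) cum 126
  y=4 (N7, w=50) cum 176
  y=6 (N1, w=70) cum 246
  y=10 (N4, w=150) cum 396  ← median
  y=12 (N2, w=100) cum 496
  y=13 (N6, w=10) cum 506
⇒ y* = 10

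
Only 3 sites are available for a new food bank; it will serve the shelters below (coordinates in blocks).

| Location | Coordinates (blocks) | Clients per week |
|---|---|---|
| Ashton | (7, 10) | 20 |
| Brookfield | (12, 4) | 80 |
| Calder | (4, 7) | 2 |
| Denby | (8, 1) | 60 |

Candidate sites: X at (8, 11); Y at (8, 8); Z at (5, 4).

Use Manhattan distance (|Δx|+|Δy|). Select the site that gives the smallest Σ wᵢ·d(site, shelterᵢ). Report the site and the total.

Total weighted distance at each candidate:
  X (8, 11): total = 1536
  Y (8, 8): total = 1130
  Z (5, 4): total = 1088
Minimum is at Z with total 1088 blocks.

Z, total 1088 blocks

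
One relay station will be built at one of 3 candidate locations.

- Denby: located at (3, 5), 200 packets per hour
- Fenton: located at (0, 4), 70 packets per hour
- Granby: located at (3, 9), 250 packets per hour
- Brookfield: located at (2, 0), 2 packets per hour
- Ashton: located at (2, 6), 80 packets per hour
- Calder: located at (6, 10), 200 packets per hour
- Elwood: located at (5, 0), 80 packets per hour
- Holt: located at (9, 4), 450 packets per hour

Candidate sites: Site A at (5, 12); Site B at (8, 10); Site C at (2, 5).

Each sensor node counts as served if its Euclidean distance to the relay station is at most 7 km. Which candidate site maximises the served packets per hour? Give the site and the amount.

Coverage radius r = 7 km; a point is covered iff (Δx)²+(Δy)² ≤ 7² = 49.
  Site A (5, 12): covers {Granby, Ashton, Calder} → 530
  Site B (8, 10): covers {Granby, Calder, Holt} → 900
  Site C (2, 5): covers {Denby, Fenton, Granby, Brookfield, Ashton, Calder, Elwood} → 882
Maximum coverage at Site B: 900 packets per hour.

Site B, covering 900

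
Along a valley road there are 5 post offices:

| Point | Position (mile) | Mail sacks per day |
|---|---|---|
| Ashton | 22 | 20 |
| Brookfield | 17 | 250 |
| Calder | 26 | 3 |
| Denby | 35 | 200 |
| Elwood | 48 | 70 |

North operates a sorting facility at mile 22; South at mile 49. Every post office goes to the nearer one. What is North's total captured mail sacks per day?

473

The indifferent point is the midpoint (22+49)/2 = 35.5; post offices left of it (closer to North at 22) go to North, those right go to South.
  Brookfield at 17 (w=250) → North
  Ashton at 22 (w=20) → North
  Calder at 26 (w=3) → North
  Denby at 35 (w=200) → North
  Elwood at 48 (w=70) → South
North captures 473; South captures 70.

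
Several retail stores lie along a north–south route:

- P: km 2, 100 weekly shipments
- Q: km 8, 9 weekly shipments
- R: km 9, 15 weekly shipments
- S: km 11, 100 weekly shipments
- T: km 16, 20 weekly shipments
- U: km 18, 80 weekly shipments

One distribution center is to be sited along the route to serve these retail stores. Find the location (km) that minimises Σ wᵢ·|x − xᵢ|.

For a sum of weighted absolute distances on a line, the optimum is the weighted median (not the mean). Total weight W = 324; half-weight = 162.
Sort by position and accumulate weight:
  km 2 (P, w=100) → cum 100
  km 8 (Q, w=9) → cum 109
  km 9 (R, w=15) → cum 124
  km 11 (S, w=100) → cum 224  ≥ 162 → median here
  km 16 (T, w=20) → cum 244
  km 18 (U, w=80) → cum 324
Optimal location: km 11.

x = 11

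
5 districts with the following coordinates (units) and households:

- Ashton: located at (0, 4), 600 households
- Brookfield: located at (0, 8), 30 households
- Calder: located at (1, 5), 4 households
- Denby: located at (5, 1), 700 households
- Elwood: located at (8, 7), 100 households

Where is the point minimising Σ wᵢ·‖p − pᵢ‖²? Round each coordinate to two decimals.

(3.00, 2.83)

The minimiser of Σwᵢ‖p−pᵢ‖² is the weighted centroid p* = (Σwᵢpᵢ)/(Σwᵢ).
Σwᵢ = 1434.
Σwᵢxᵢ = 600·0 + 30·0 + 4·1 + 700·5 + 100·8 = 4304.
Σwᵢyᵢ = 600·4 + 30·8 + 4·5 + 700·1 + 100·7 = 4060.
x* = 4304/1434 = 3.00, y* = 4060/1434 = 2.83.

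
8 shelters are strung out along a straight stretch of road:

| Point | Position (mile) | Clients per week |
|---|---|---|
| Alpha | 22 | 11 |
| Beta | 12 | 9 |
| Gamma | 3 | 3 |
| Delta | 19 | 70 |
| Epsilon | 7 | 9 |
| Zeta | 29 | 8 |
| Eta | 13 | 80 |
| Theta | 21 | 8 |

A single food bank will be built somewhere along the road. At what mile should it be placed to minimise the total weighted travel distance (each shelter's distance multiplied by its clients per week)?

x = 13

For a sum of weighted absolute distances on a line, the optimum is the weighted median (not the mean). Total weight W = 198; half-weight = 99.
Sort by position and accumulate weight:
  mile 3 (Gamma, w=3) → cum 3
  mile 7 (Epsilon, w=9) → cum 12
  mile 12 (Beta, w=9) → cum 21
  mile 13 (Eta, w=80) → cum 101  ≥ 99 → median here
  mile 19 (Delta, w=70) → cum 171
  mile 21 (Theta, w=8) → cum 179
  mile 22 (Alpha, w=11) → cum 190
  mile 29 (Zeta, w=8) → cum 198
Optimal location: mile 13.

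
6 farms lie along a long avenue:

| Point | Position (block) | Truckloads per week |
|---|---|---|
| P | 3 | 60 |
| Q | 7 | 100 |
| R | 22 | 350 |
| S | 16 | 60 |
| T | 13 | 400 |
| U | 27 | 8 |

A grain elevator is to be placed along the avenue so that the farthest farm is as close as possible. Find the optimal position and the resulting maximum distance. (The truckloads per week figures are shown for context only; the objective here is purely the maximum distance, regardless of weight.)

The 1-center on a line is the midpoint of the two extreme points: leftmost at 3, rightmost at 27.
Optimal location = (3 + 27)/2 = 15; maximum distance = (27 − 3)/2 = 12.

location 15, max distance 12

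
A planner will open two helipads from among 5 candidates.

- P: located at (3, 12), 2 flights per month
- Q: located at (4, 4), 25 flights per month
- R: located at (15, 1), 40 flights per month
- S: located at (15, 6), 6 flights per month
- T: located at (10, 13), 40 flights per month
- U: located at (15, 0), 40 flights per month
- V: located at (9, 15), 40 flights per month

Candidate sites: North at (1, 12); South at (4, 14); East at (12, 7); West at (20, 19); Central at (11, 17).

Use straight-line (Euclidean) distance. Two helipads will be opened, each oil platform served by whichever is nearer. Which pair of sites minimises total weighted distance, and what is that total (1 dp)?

Evaluate every pair (each demand assigned to the nearer of the two):
  {East, Central}: total = 1102.5
  {South, East}: total = 1257.3
  {North, East}: total = 1404.3
  {East, West}: total = 1420.9
  {North, Central}: total = 1924.2
  {South, Central}: total = 1961.0
  {West, Central}: total = 2094.5
  {North, South}: total = 2139.8
  {South, West}: total = 2176.7
  {North, West}: total = 2454.9
Best pair: {East, Central} with total 1102.5.

{East, Central}, total 1102.5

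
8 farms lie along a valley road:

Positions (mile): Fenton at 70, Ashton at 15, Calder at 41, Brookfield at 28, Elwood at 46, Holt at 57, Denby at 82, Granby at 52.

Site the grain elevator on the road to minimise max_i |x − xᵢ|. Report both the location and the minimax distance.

location 48.5, max distance 33.5

The 1-center on a line is the midpoint of the two extreme points: leftmost at 15, rightmost at 82.
Optimal location = (15 + 82)/2 = 48.5; maximum distance = (82 − 15)/2 = 33.5.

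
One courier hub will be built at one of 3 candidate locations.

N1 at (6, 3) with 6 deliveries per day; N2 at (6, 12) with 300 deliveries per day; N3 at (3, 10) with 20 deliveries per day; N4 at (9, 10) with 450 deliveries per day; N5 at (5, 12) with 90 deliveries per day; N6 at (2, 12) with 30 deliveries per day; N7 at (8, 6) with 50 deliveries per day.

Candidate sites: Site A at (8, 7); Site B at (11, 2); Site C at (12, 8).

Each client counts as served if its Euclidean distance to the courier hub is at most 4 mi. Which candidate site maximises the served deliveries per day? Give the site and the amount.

Coverage radius r = 4 mi; a point is covered iff (Δx)²+(Δy)² ≤ 4² = 16.
  Site A (8, 7): covers {N4, N7} → 500
  Site B (11, 2): covers {none} → 0
  Site C (12, 8): covers {N4} → 450
Maximum coverage at Site A: 500 deliveries per day.

Site A, covering 500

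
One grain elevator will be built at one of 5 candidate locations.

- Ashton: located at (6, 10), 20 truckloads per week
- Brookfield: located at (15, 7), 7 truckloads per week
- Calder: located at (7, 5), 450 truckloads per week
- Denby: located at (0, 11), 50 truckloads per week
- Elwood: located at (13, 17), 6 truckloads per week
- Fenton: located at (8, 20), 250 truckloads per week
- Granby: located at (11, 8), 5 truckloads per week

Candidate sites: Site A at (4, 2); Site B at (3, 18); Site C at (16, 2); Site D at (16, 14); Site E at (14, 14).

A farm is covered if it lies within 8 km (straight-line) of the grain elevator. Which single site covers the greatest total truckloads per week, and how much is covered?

Site A, covering 450

Coverage radius r = 8 km; a point is covered iff (Δx)²+(Δy)² ≤ 8² = 64.
  Site A (4, 2): covers {Calder} → 450
  Site B (3, 18): covers {Denby, Fenton} → 300
  Site C (16, 2): covers {Brookfield, Granby} → 12
  Site D (16, 14): covers {Brookfield, Elwood, Granby} → 18
  Site E (14, 14): covers {Brookfield, Elwood, Granby} → 18
Maximum coverage at Site A: 450 truckloads per week.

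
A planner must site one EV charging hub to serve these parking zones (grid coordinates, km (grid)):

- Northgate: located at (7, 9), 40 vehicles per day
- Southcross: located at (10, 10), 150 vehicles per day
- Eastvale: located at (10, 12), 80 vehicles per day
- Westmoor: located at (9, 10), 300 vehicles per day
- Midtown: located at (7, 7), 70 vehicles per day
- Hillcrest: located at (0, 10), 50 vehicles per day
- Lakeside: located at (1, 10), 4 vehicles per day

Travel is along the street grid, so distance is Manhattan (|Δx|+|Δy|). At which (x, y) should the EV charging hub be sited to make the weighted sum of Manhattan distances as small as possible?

(9, 10)

Manhattan distance separates: Σwᵢ(|x−xᵢ|+|y−yᵢ|) = Σwᵢ|x−xᵢ| + Σwᵢ|y−yᵢ|, so x and y are optimised independently as 1-D weighted medians.
Total weight W = 694; half = 347.
x-coordinate, sorted with cumulative weight:
  x=0 (Hillcrest, w=50) cum 50
  x=1 (Lakeside, w=4) cum 54
  x=7 (Northgate, w=40) cum 94
  x=7 (Midtown, w=70) cum 164
  x=9 (Westmoor, w=300) cum 464  ← median
  x=10 (Southcross, w=150) cum 614
  x=10 (Eastvale, w=80) cum 694
⇒ x* = 9
y-coordinate, sorted with cumulative weight:
  y=7 (Midtown, w=70) cum 70
  y=9 (Northgate, w=40) cum 110
  y=10 (Southcross, w=150) cum 260
  y=10 (Westmoor, w=300) cum 560  ← median
  y=10 (Hillcrest, w=50) cum 610
  y=10 (Lakeside, w=4) cum 614
  y=12 (Eastvale, w=80) cum 694
⇒ y* = 10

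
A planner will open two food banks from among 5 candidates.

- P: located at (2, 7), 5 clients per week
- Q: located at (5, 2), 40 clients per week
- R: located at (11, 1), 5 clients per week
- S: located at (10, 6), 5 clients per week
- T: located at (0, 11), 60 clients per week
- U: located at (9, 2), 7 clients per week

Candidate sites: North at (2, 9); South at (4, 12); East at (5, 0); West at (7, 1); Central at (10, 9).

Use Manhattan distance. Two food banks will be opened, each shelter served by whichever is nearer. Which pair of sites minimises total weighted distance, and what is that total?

{North, West}, total 451

Evaluate every pair (each demand assigned to the nearer of the two):
  {North, West}: total = 451
  {North, East}: total = 462
  {South, West}: total = 536
  {South, East}: total = 547
  {North, Central}: total = 766
  {North, South}: total = 888
  {South, Central}: total = 891
  {East, Central}: total = 942
  {West, Central}: total = 946
  {East, West}: total = 1171
Best pair: {North, West} with total 451.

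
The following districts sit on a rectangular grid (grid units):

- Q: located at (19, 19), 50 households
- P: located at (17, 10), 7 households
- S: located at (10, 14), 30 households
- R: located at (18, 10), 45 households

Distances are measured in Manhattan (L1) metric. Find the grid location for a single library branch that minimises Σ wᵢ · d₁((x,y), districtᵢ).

Manhattan distance separates: Σwᵢ(|x−xᵢ|+|y−yᵢ|) = Σwᵢ|x−xᵢ| + Σwᵢ|y−yᵢ|, so x and y are optimised independently as 1-D weighted medians.
Total weight W = 132; half = 66.
x-coordinate, sorted with cumulative weight:
  x=10 (S, w=30) cum 30
  x=17 (P, w=7) cum 37
  x=18 (R, w=45) cum 82  ← median
  x=19 (Q, w=50) cum 132
⇒ x* = 18
y-coordinate, sorted with cumulative weight:
  y=10 (P, w=7) cum 7
  y=10 (R, w=45) cum 52
  y=14 (S, w=30) cum 82  ← median
  y=19 (Q, w=50) cum 132
⇒ y* = 14

(18, 14)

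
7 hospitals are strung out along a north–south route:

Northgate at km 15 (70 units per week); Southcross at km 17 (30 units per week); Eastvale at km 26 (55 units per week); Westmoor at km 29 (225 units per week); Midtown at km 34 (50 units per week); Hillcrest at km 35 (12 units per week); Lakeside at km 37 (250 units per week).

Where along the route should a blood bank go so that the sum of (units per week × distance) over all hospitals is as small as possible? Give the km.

For a sum of weighted absolute distances on a line, the optimum is the weighted median (not the mean). Total weight W = 692; half-weight = 346.
Sort by position and accumulate weight:
  km 15 (Northgate, w=70) → cum 70
  km 17 (Southcross, w=30) → cum 100
  km 26 (Eastvale, w=55) → cum 155
  km 29 (Westmoor, w=225) → cum 380  ≥ 346 → median here
  km 34 (Midtown, w=50) → cum 430
  km 35 (Hillcrest, w=12) → cum 442
  km 37 (Lakeside, w=250) → cum 692
Optimal location: km 29.

x = 29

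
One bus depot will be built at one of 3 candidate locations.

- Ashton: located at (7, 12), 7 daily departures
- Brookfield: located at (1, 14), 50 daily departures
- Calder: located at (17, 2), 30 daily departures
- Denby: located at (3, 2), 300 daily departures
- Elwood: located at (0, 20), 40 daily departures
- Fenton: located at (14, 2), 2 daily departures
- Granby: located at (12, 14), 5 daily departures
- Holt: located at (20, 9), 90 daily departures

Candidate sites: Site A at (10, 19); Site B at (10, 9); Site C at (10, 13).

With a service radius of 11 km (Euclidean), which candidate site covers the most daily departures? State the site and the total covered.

Coverage radius r = 11 km; a point is covered iff (Δx)²+(Δy)² ≤ 11² = 121.
  Site A (10, 19): covers {Ashton, Brookfield, Elwood, Granby} → 102
  Site B (10, 9): covers {Ashton, Brookfield, Calder, Denby, Fenton, Granby, Holt} → 484
  Site C (10, 13): covers {Ashton, Brookfield, Granby, Holt} → 152
Maximum coverage at Site B: 484 daily departures.

Site B, covering 484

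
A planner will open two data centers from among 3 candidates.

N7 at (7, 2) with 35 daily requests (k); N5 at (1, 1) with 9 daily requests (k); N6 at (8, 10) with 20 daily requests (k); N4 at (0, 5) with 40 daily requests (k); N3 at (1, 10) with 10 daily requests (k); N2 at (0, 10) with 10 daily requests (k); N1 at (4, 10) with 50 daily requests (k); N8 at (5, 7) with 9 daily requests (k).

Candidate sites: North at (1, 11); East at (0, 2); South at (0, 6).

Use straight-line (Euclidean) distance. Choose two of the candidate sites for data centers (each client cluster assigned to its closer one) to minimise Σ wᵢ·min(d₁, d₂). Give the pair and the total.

{North, South}, total 737.6

Evaluate every pair (each demand assigned to the nearer of the two):
  {North, South}: total = 737.6
  {North, East}: total = 752.3
  {East, South}: total = 886.6
Best pair: {North, South} with total 737.6.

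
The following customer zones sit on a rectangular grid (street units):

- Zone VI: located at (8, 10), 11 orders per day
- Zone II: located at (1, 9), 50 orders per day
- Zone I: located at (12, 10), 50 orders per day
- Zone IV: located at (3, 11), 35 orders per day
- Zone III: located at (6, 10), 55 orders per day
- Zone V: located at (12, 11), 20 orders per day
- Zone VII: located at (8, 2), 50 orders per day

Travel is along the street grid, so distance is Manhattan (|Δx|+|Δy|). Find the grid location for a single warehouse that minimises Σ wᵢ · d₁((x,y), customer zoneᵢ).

Manhattan distance separates: Σwᵢ(|x−xᵢ|+|y−yᵢ|) = Σwᵢ|x−xᵢ| + Σwᵢ|y−yᵢ|, so x and y are optimised independently as 1-D weighted medians.
Total weight W = 271; half = 135.5.
x-coordinate, sorted with cumulative weight:
  x=1 (Zone II, w=50) cum 50
  x=3 (Zone IV, w=35) cum 85
  x=6 (Zone III, w=55) cum 140  ← median
  x=8 (Zone VI, w=11) cum 151
  x=8 (Zone VII, w=50) cum 201
  x=12 (Zone I, w=50) cum 251
  x=12 (Zone V, w=20) cum 271
⇒ x* = 6
y-coordinate, sorted with cumulative weight:
  y=2 (Zone VII, w=50) cum 50
  y=9 (Zone II, w=50) cum 100
  y=10 (Zone VI, w=11) cum 111
  y=10 (Zone I, w=50) cum 161  ← median
  y=10 (Zone III, w=55) cum 216
  y=11 (Zone IV, w=35) cum 251
  y=11 (Zone V, w=20) cum 271
⇒ y* = 10

(6, 10)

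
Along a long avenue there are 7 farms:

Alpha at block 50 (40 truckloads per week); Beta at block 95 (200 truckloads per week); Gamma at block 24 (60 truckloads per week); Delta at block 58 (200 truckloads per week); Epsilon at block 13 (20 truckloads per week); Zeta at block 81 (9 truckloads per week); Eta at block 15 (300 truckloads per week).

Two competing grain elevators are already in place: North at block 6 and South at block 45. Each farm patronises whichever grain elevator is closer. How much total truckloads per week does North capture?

The indifferent point is the midpoint (6+45)/2 = 25.5; farms left of it (closer to North at 6) go to North, those right go to South.
  Epsilon at 13 (w=20) → North
  Eta at 15 (w=300) → North
  Gamma at 24 (w=60) → North
  Alpha at 50 (w=40) → South
  Delta at 58 (w=200) → South
  Zeta at 81 (w=9) → South
  Beta at 95 (w=200) → South
North captures 380; South captures 449.

380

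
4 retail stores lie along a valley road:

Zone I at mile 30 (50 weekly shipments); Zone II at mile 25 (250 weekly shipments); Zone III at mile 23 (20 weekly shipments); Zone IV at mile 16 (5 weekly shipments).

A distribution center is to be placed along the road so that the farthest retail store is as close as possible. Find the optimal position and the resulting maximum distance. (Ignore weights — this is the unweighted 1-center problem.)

The 1-center on a line is the midpoint of the two extreme points: leftmost at 16, rightmost at 30.
Optimal location = (16 + 30)/2 = 23; maximum distance = (30 − 16)/2 = 7.

location 23, max distance 7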